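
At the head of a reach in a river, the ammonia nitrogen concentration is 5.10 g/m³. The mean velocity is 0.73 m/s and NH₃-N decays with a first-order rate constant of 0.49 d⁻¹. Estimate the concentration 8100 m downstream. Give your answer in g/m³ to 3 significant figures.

Travel time t = 8100 m / 0.73 m/s = 8100/0.73 = 1.11e+04 s = 0.1284 d.
First-order decay: C = 5.10·exp(−0.49·0.1284) = 5.10·0.939 = 4.789 g/m³.

4.79 g/m³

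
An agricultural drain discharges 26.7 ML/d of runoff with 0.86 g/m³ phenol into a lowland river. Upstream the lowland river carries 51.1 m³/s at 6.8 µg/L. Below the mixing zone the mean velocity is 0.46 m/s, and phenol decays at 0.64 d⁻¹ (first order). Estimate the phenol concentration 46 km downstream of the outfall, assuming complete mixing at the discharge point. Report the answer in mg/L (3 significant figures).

26.7 ML/d = 0.309 m³/s.
6.8 µg/L = 0.0068 mg/L.
After complete mixing, C₀ = (0.309·0.86 + 51.1·0.0068) / 51.41 = 0.01193 mg/L.
Travel time t = 4.6e+04 m / 0.46 m/s = 1e+05 s = 1.157 d.
C = 0.01193·exp(−0.64·1.157) = 0.01193·0.4768 = 0.005687 mg/L.

0.00569 mg/L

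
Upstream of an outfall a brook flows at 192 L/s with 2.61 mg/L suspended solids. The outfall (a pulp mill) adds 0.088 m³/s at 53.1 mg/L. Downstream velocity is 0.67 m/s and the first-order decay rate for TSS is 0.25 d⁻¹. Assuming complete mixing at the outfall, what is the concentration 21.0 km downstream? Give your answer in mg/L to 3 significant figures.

192 L/s = 0.192 m³/s.
After complete mixing, C₀ = (0.088·53.1 + 0.192·2.61) / 0.28 = 18.48 mg/L.
Travel time t = 2.1e+04 m / 0.67 m/s = 3.134e+04 s = 0.3628 d.
C = 18.48·exp(−0.25·0.3628) = 18.48·0.9133 = 16.88 mg/L.

16.9 mg/L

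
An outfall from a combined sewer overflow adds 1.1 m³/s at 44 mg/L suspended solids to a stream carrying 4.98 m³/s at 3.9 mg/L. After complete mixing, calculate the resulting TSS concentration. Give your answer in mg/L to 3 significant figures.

By mass balance at complete mixing, C = (1.1·44 + 4.98·3.9) / (1.1 + 4.98) = 67.82/6.08 = 11.15 mg/L.

11.2 mg/L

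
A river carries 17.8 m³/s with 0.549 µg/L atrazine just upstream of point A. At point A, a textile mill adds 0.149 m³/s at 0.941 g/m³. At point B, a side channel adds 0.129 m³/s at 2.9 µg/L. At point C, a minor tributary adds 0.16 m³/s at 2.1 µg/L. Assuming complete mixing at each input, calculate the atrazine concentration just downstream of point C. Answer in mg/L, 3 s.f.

0.549 µg/L = 0.000549 mg/L.
After input A: C = (17.8·0.000549 + 0.149·0.941) / 17.95 = 0.008356 mg/L.
2.9 µg/L = 0.0029 mg/L.
After input B: C = (17.95·0.008356 + 0.129·0.0029) / 18.08 = 0.008317 mg/L.
2.1 µg/L = 0.0021 mg/L.
After input C: C = (18.08·0.008317 + 0.16·0.0021) / 18.24 = 0.008262 mg/L.

0.00826 mg/L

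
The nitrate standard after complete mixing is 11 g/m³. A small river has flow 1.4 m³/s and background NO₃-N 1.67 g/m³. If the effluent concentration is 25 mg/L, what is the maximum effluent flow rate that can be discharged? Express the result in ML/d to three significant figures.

80.6 ML/d

Mass balance at complete mixing: C_std·(Q_w + Q_r) = Q_w·C_e + Q_r·C_b.
Rearranging, Q_w = Q_r·(C_std − C_b)/(C_e − C_std) = 1.4·(11 − 1.67) / (25 − 11) = 0.933 m³/s.
= 80.61 ML/d.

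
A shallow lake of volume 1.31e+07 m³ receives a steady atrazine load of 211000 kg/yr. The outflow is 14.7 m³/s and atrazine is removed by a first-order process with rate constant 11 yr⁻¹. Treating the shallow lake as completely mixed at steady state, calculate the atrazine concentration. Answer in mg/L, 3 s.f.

0.347 mg/L

Outflow Q = 14.7 m³/s × 3.156e+07 s/yr = 4.639e+08 m³/yr.
Steady-state CSTR mass balance: W = Q·C + k·V·C, so C = W/(Q + kV).
Q + kV = 4.639e+08 + 11·1.31e+07 = 6.08e+08 m³/yr.
C = 211000/6.08e+08 = 0.000347 kg/m³ = 0.347 mg/L.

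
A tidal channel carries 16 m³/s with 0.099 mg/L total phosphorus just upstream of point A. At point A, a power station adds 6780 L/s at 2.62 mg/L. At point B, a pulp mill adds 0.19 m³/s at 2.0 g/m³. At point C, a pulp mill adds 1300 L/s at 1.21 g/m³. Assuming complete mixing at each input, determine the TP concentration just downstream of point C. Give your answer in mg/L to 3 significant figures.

0.878 mg/L

6780 L/s = 6.78 m³/s.
After input A: C = (16·0.099 + 6.78·2.62) / 22.78 = 0.8493 mg/L.
After input B: C = (22.78·0.8493 + 0.19·2) / 22.97 = 0.8588 mg/L.
1300 L/s = 1.3 m³/s.
After input C: C = (22.97·0.8588 + 1.3·1.21) / 24.27 = 0.8777 mg/L.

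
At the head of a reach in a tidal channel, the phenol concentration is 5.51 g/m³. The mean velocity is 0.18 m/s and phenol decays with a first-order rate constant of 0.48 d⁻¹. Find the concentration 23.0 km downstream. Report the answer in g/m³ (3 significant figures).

Travel time t = 23.0 km / 0.18 m/s = 2.3e+04/0.18 = 1.278e+05 s = 1.479 d.
First-order decay: C = 5.51·exp(−0.48·1.479) = 5.51·0.4917 = 2.709 g/m³.

2.71 g/m³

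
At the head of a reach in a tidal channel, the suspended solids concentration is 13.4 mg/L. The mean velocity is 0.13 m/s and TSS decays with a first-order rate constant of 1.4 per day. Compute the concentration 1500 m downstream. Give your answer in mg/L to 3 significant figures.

Travel time t = 1500 m / 0.13 m/s = 1500/0.13 = 1.154e+04 s = 0.1335 d.
First-order decay: C = 13.4·exp(−1.4·0.1335) = 13.4·0.8295 = 11.11 mg/L.

11.1 mg/L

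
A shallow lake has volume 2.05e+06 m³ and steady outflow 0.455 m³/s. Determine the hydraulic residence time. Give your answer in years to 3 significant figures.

Q = 0.455 m³/s × 3.156e+07 s/yr = 1.436e+07 m³/yr.
Hydraulic residence time τ = V/Q = 2.05e+06/1.436e+07 = 0.1428 yr.

0.143 yr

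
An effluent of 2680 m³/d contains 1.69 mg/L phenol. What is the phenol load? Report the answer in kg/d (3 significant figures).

2680 m³/d = 0.03102 m³/s.
Mass flux = Q·C = 0.03102 m³/s × 1.69 g/m³ = 0.05242 g/s.
= 0.05242 g/s × 86.4 = 4.529 kg/d.

4.53 kg/d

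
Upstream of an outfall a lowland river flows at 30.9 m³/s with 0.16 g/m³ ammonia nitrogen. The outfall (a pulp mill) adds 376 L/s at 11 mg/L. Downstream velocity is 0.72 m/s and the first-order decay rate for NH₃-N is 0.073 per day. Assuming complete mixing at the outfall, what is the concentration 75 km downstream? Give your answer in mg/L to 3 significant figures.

0.266 mg/L

376 L/s = 0.376 m³/s.
After complete mixing, C₀ = (0.376·11 + 30.9·0.16) / 31.28 = 0.2903 mg/L.
Travel time t = 7.5e+04 m / 0.72 m/s = 1.042e+05 s = 1.206 d.
C = 0.2903·exp(−0.073·1.206) = 0.2903·0.9158 = 0.2659 mg/L.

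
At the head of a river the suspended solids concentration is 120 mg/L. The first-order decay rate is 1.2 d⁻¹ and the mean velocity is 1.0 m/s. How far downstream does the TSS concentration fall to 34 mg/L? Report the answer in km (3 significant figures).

90.8 km

From C = C₀·e^(−kt), t = ln(C₀/C)/k = ln(120/34)/1.2 = 1.261/1.2 = 1.051 d.
Distance = v·t = 1.0 m/s × 9.08e+04 s = 9.08e+04 m = 90.8 km.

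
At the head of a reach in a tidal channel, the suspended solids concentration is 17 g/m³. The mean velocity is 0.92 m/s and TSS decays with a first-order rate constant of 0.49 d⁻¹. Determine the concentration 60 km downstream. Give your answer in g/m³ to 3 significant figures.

Travel time t = 60 km / 0.92 m/s = 6e+04/0.92 = 6.522e+04 s = 0.7548 d.
First-order decay: C = 17·exp(−0.49·0.7548) = 17·0.6908 = 11.74 g/m³.

11.7 g/m³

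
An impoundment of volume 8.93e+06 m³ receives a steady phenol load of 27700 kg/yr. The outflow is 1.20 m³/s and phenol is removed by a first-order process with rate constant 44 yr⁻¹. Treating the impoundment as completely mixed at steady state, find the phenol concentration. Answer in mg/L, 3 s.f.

Outflow Q = 1.20 m³/s × 3.156e+07 s/yr = 3.787e+07 m³/yr.
Steady-state CSTR mass balance: W = Q·C + k·V·C, so C = W/(Q + kV).
Q + kV = 3.787e+07 + 44·8.93e+06 = 4.308e+08 m³/yr.
C = 27700/4.308e+08 = 6.43e-05 kg/m³ = 0.0643 mg/L.

0.0643 mg/L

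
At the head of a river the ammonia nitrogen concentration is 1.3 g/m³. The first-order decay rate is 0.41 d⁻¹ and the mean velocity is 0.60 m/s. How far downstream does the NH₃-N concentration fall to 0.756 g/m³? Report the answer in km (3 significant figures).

68.5 km

From C = C₀·e^(−kt), t = ln(C₀/C)/k = ln(1.3/0.756)/0.41 = 0.5421/0.41 = 1.322 d.
Distance = v·t = 0.60 m/s × 1.142e+05 s = 6.854e+04 m = 68.54 km.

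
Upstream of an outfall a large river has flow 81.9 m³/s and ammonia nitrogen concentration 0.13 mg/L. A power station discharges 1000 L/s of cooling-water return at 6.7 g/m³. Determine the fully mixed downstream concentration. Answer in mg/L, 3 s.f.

0.209 mg/L

1000 L/s = 1 m³/s.
Conservation of mass across the mixing zone: C = (1·6.7 + 81.9·0.13) / (1 + 81.9) = 17.35/82.9 = 0.2093 mg/L.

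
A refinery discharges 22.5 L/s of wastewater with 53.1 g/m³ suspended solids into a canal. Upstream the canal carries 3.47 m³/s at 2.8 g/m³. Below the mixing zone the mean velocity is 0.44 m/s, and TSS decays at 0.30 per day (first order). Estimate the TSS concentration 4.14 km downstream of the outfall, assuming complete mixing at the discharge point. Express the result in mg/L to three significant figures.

22.5 L/s = 0.0225 m³/s.
After complete mixing, C₀ = (0.0225·53.1 + 3.47·2.8) / 3.493 = 3.124 mg/L.
Travel time t = 4140 m / 0.44 m/s = 9409 s = 0.1089 d.
C = 3.124·exp(−0.30·0.1089) = 3.124·0.9679 = 3.024 mg/L.

3.02 mg/L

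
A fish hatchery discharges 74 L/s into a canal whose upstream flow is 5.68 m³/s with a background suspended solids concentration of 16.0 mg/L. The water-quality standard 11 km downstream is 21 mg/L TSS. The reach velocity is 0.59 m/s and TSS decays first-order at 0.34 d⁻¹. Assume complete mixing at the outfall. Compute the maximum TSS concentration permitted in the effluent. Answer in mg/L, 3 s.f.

74 L/s = 0.074 m³/s.
Travel time to the compliance point: t = 1.1e+04/0.59 = 1.864e+04 s = 0.2158 d; decay factor exp(−0.34·0.2158) = 0.9293.
So the concentration just after mixing may be at most 21/0.9293 = 22.6 mg/L.
Mass balance: 22.6·5.754 = 0.074·Cₑ + 5.68·16.
Cₑ = (130 − 90.88) / 0.074 = 529.1 mg/L.

529 mg/L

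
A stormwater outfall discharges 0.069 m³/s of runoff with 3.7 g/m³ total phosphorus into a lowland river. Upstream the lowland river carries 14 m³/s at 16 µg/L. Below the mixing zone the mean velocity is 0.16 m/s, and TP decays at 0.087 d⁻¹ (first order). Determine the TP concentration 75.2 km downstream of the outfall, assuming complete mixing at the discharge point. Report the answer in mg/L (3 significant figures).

16 µg/L = 0.016 mg/L.
After complete mixing, C₀ = (0.069·3.7 + 14·0.016) / 14.07 = 0.03407 mg/L.
Travel time t = 7.52e+04 m / 0.16 m/s = 4.7e+05 s = 5.44 d.
C = 0.03407·exp(−0.087·5.44) = 0.03407·0.623 = 0.02122 mg/L.

0.0212 mg/L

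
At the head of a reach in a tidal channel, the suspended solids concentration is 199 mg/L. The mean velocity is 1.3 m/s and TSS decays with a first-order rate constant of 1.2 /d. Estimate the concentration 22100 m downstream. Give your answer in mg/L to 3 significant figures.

157 mg/L

Travel time t = 22100 m / 1.3 m/s = 2.21e+04/1.3 = 1.7e+04 s = 0.1968 d.
First-order decay: C = 199·exp(−1.2·0.1968) = 199·0.7897 = 157.1 mg/L.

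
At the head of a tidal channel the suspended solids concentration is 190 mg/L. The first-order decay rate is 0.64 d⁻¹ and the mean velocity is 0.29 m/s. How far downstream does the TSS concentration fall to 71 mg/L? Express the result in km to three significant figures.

38.5 km

From C = C₀·e^(−kt), t = ln(C₀/C)/k = ln(190/71)/0.64 = 0.9843/0.64 = 1.538 d.
Distance = v·t = 0.29 m/s × 1.329e+05 s = 3.854e+04 m = 38.54 km.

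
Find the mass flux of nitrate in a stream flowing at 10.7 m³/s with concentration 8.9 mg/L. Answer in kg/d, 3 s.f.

Mass flux = Q·C = 10.7 m³/s × 8.9 g/m³ = 95.23 g/s.
= 95.23 g/s × 86.4 = 8228 kg/d.

8230 kg/d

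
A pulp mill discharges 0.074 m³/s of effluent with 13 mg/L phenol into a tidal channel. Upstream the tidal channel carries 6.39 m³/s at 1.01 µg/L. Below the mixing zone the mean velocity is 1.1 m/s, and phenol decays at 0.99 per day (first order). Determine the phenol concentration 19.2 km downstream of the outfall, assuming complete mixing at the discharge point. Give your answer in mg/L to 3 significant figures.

1.01 µg/L = 0.00101 mg/L.
After complete mixing, C₀ = (0.074·13 + 6.39·0.00101) / 6.464 = 0.1498 mg/L.
Travel time t = 1.92e+04 m / 1.1 m/s = 1.745e+04 s = 0.202 d.
C = 0.1498·exp(−0.99·0.202) = 0.1498·0.8187 = 0.1227 mg/L.

0.123 mg/L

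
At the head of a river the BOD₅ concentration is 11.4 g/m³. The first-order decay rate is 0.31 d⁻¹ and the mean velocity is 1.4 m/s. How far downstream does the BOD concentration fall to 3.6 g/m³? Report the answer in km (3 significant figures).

From C = C₀·e^(−kt), t = ln(C₀/C)/k = ln(11.4/3.6)/0.31 = 1.153/0.31 = 3.718 d.
Distance = v·t = 1.4 m/s × 3.213e+05 s = 4.498e+05 m = 449.8 km.

450 km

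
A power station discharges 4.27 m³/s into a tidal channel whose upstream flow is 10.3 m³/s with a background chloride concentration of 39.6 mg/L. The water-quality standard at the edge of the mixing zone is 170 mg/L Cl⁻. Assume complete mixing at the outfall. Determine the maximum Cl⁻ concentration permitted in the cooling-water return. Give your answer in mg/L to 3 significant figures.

Mass balance: 170·14.57 = 4.27·Cₑ + 10.3·39.6.
Cₑ = (2477 − 407.9) / 4.27 = 484.5 mg/L.

485 mg/L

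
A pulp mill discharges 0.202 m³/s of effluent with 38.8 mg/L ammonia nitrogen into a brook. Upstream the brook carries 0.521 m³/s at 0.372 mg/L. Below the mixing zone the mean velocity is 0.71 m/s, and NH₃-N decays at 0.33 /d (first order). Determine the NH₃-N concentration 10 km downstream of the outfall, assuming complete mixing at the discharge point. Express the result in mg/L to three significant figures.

After complete mixing, C₀ = (0.202·38.8 + 0.521·0.372) / 0.723 = 11.11 mg/L.
Travel time t = 1e+04 m / 0.71 m/s = 1.408e+04 s = 0.163 d.
C = 11.11·exp(−0.33·0.163) = 11.11·0.9476 = 10.53 mg/L.

10.5 mg/L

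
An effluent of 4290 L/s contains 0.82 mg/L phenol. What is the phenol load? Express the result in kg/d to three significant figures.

304 kg/d

4290 L/s = 4.29 m³/s.
Mass flux = Q·C = 4.29 m³/s × 0.82 g/m³ = 3.518 g/s.
= 3.518 g/s × 86.4 = 303.9 kg/d.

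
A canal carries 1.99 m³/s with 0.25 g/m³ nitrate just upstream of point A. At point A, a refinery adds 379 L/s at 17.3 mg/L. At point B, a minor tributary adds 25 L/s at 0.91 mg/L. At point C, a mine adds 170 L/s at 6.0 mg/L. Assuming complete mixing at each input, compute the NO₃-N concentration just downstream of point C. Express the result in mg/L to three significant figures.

3.16 mg/L

379 L/s = 0.379 m³/s.
After input A: C = (1.99·0.25 + 0.379·17.3) / 2.369 = 2.978 mg/L.
25 L/s = 0.025 m³/s.
After input B: C = (2.369·2.978 + 0.025·0.91) / 2.394 = 2.956 mg/L.
170 L/s = 0.17 m³/s.
After input C: C = (2.394·2.956 + 0.17·6) / 2.564 = 3.158 mg/L.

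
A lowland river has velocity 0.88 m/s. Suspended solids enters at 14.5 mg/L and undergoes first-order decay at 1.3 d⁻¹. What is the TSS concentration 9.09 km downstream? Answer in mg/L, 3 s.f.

12.4 mg/L

Travel time t = 9.09 km / 0.88 m/s = 9090/0.88 = 1.033e+04 s = 0.1196 d.
First-order decay: C = 14.5·exp(−1.3·0.1196) = 14.5·0.8561 = 12.41 mg/L.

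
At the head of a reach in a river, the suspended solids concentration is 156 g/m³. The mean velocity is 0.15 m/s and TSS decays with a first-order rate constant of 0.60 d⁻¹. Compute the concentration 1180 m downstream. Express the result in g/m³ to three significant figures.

148 g/m³

Travel time t = 1180 m / 0.15 m/s = 1180/0.15 = 7867 s = 0.09105 d.
First-order decay: C = 156·exp(−0.60·0.09105) = 156·0.9468 = 147.7 g/m³.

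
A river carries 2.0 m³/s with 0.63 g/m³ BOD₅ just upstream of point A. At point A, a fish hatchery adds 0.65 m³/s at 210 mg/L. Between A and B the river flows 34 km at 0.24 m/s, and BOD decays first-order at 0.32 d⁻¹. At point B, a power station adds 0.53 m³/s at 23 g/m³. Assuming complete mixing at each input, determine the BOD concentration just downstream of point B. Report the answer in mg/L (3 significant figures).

29.5 mg/L

After input A: C = (2·0.63 + 0.65·210) / 2.65 = 51.98 mg/L.
Over the 34 km reach to input B (t = 1.417e+05 s = 1.64 d), decay gives C = 51.98·exp(−0.32·1.64) = 30.76 mg/L.
After input B: C = (2.65·30.76 + 0.53·23) / 3.18 = 29.47 mg/L.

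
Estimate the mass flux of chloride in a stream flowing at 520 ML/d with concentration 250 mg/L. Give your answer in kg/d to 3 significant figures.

130000 kg/d

520 ML/d = 6.019 m³/s.
Mass flux = Q·C = 6.019 m³/s × 250 g/m³ = 1505 g/s.
= 1505 g/s × 86.4 = 1.3e+05 kg/d.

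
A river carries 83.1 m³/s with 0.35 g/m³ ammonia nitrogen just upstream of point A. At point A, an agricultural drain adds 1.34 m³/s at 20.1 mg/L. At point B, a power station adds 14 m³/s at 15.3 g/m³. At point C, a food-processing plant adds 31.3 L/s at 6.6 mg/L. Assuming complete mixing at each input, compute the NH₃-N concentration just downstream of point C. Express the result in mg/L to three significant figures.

2.75 mg/L

After input A: C = (83.1·0.35 + 1.34·20.1) / 84.44 = 0.6634 mg/L.
After input B: C = (84.44·0.6634 + 14·15.3) / 98.44 = 2.745 mg/L.
31.3 L/s = 0.0313 m³/s.
After input C: C = (98.44·2.745 + 0.0313·6.6) / 98.47 = 2.746 mg/L.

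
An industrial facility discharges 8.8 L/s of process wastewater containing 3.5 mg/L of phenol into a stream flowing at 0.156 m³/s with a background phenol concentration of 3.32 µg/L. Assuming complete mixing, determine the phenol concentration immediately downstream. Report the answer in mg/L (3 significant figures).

8.8 L/s = 0.0088 m³/s.
3.32 µg/L = 0.00332 mg/L.
Conservation of mass across the mixing zone: C = (0.0088·3.5 + 0.156·0.00332) / (0.0088 + 0.156) = 0.03132/0.1648 = 0.19 mg/L.

0.190 mg/L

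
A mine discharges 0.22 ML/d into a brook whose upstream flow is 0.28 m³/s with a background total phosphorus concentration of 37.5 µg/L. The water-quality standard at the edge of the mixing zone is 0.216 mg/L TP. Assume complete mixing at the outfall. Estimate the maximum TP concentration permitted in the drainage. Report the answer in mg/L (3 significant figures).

0.22 ML/d = 0.002546 m³/s.
37.5 µg/L = 0.0375 mg/L.
Mass balance: 0.216·0.2825 = 0.002546·Cₑ + 0.28·0.0375.
Cₑ = (0.06103 − 0.0105) / 0.002546 = 19.84 mg/L.

19.8 mg/L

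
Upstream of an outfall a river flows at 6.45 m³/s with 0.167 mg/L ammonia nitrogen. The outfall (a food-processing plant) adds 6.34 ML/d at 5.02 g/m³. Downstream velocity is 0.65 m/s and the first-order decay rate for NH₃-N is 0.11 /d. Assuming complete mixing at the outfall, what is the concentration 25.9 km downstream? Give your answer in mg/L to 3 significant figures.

6.34 ML/d = 0.07338 m³/s.
After complete mixing, C₀ = (0.07338·5.02 + 6.45·0.167) / 6.523 = 0.2216 mg/L.
Travel time t = 2.59e+04 m / 0.65 m/s = 3.985e+04 s = 0.4612 d.
C = 0.2216·exp(−0.11·0.4612) = 0.2216·0.9505 = 0.2106 mg/L.

0.211 mg/L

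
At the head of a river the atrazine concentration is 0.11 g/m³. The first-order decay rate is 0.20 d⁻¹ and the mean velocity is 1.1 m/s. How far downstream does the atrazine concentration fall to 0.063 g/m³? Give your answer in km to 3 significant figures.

265 km

From C = C₀·e^(−kt), t = ln(C₀/C)/k = ln(0.11/0.063)/0.20 = 0.5573/0.20 = 2.787 d.
Distance = v·t = 1.1 m/s × 2.408e+05 s = 2.649e+05 m = 264.9 km.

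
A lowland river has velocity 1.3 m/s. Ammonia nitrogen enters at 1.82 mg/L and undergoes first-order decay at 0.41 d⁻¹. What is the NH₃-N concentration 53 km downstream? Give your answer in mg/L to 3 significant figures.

1.50 mg/L

Travel time t = 53 km / 1.3 m/s = 5.3e+04/1.3 = 4.077e+04 s = 0.4719 d.
First-order decay: C = 1.82·exp(−0.41·0.4719) = 1.82·0.8241 = 1.5 mg/L.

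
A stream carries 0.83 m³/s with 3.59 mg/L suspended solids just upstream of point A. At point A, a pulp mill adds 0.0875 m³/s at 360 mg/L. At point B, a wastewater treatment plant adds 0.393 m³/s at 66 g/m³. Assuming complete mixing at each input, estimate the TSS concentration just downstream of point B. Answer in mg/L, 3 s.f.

46.1 mg/L

After input A: C = (0.83·3.59 + 0.0875·360) / 0.9175 = 37.58 mg/L.
After input B: C = (0.9175·37.58 + 0.393·66) / 1.31 = 46.1 mg/L.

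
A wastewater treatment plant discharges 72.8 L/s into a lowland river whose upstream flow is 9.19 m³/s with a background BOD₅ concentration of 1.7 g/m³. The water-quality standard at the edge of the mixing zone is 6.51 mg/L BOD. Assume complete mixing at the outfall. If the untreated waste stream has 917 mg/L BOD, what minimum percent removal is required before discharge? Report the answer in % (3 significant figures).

72.8 L/s = 0.0728 m³/s.
Mass balance: 6.51·9.263 = 0.0728·Cₑ + 9.19·1.7.
Cₑ = (60.3 − 15.62) / 0.0728 = 613.7 mg/L.
Required removal = 1 − 613.7/917 = 33.07 %.

33.1 %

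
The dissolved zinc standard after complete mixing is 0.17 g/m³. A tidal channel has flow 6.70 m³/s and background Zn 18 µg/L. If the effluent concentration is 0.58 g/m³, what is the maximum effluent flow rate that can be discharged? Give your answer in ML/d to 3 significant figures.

215 ML/d

18 µg/L = 0.018 mg/L.
Mass balance at complete mixing: C_std·(Q_w + Q_r) = Q_w·C_e + Q_r·C_b.
Rearranging, Q_w = Q_r·(C_std − C_b)/(C_e − C_std) = 6.70·(0.17 − 0.018) / (0.58 − 0.17) = 2.484 m³/s.
= 214.6 ML/d.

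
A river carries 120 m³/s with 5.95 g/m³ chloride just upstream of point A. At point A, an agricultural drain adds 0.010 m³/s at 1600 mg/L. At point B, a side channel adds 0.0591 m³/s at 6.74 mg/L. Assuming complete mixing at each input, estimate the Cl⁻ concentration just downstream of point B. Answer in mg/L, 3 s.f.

After input A: C = (120·5.95 + 0.01·1600) / 120 = 6.083 mg/L.
After input B: C = (120·6.083 + 0.0591·6.74) / 120.1 = 6.083 mg/L.

6.08 mg/L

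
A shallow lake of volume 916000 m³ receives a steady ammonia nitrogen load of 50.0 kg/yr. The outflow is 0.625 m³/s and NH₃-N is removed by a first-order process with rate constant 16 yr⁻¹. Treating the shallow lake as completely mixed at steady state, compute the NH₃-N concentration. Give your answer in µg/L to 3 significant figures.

1.45 µg/L

Outflow Q = 0.625 m³/s × 3.156e+07 s/yr = 1.972e+07 m³/yr.
Steady-state CSTR mass balance: W = Q·C + k·V·C, so C = W/(Q + kV).
Q + kV = 1.972e+07 + 16·916000 = 3.438e+07 m³/yr.
C = 50.0/3.438e+07 = 1.454e-06 kg/m³ = 0.001454 mg/L = 1.454 µg/L.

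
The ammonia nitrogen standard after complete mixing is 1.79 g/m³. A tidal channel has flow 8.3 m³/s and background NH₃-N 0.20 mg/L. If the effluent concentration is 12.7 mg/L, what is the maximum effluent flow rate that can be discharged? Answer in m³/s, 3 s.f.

Mass balance at complete mixing: C_std·(Q_w + Q_r) = Q_w·C_e + Q_r·C_b.
Rearranging, Q_w = Q_r·(C_std − C_b)/(C_e − C_std) = 8.3·(1.79 − 0.2) / (12.7 − 1.79) = 1.21 m³/s.

1.21 m³/s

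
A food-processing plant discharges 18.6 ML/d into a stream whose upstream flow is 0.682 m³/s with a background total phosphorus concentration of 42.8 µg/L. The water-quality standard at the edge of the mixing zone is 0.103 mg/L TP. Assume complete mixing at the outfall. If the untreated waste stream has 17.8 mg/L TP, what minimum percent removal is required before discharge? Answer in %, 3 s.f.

98.3 %

18.6 ML/d = 0.2153 m³/s.
42.8 µg/L = 0.0428 mg/L.
Mass balance: 0.103·0.8973 = 0.2153·Cₑ + 0.682·0.0428.
Cₑ = (0.09242 − 0.02919) / 0.2153 = 0.2937 mg/L.
Required removal = 1 − 0.2937/17.8 = 98.35 %.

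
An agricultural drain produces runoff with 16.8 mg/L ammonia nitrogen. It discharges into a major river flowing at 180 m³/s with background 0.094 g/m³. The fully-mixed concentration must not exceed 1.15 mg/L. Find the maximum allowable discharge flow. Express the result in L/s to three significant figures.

12100 L/s

Mass balance at complete mixing: C_std·(Q_w + Q_r) = Q_w·C_e + Q_r·C_b.
Rearranging, Q_w = Q_r·(C_std − C_b)/(C_e − C_std) = 180·(1.15 − 0.094) / (16.8 − 1.15) = 12.15 m³/s.
= 1.215e+04 L/s.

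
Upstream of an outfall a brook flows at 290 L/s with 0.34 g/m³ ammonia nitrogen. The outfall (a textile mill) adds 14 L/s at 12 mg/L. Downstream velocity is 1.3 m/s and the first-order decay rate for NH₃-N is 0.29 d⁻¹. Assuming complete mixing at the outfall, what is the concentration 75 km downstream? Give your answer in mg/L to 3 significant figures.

14 L/s = 0.014 m³/s.
290 L/s = 0.29 m³/s.
After complete mixing, C₀ = (0.014·12 + 0.29·0.34) / 0.304 = 0.877 mg/L.
Travel time t = 7.5e+04 m / 1.3 m/s = 5.769e+04 s = 0.6677 d.
C = 0.877·exp(−0.29·0.6677) = 0.877·0.824 = 0.7226 mg/L.

0.723 mg/L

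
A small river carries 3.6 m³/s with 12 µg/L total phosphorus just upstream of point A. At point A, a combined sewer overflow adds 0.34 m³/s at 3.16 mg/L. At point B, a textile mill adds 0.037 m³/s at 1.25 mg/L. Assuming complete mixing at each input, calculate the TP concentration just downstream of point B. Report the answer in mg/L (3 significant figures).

12 µg/L = 0.012 mg/L.
After input A: C = (3.6·0.012 + 0.34·3.16) / 3.94 = 0.2837 mg/L.
After input B: C = (3.94·0.2837 + 0.037·1.25) / 3.977 = 0.2926 mg/L.

0.293 mg/L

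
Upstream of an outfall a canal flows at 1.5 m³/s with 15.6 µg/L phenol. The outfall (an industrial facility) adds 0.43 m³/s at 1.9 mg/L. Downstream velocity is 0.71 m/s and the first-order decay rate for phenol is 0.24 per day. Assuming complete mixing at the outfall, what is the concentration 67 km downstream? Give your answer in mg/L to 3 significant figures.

0.335 mg/L

15.6 µg/L = 0.0156 mg/L.
After complete mixing, C₀ = (0.43·1.9 + 1.5·0.0156) / 1.93 = 0.4354 mg/L.
Travel time t = 6.7e+04 m / 0.71 m/s = 9.437e+04 s = 1.092 d.
C = 0.4354·exp(−0.24·1.092) = 0.4354·0.7694 = 0.335 mg/L.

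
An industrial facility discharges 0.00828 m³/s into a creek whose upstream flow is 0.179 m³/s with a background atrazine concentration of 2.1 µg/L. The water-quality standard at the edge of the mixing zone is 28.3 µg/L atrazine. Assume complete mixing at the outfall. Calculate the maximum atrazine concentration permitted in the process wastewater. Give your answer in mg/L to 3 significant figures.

0.595 mg/L

2.1 µg/L = 0.0021 mg/L.
28.3 µg/L = 0.0283 mg/L.
Mass balance: 0.0283·0.1873 = 0.00828·Cₑ + 0.179·0.0021.
Cₑ = (0.0053 − 0.0003759) / 0.00828 = 0.5947 mg/L.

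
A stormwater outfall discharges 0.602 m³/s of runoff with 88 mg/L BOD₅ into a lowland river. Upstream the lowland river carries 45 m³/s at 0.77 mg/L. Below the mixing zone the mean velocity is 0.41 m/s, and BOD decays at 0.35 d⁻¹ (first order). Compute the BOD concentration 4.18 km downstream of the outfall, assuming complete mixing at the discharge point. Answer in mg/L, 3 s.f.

After complete mixing, C₀ = (0.602·88 + 45·0.77) / 45.6 = 1.922 mg/L.
Travel time t = 4180 m / 0.41 m/s = 1.02e+04 s = 0.118 d.
C = 1.922·exp(−0.35·0.118) = 1.922·0.9595 = 1.844 mg/L.

1.84 mg/L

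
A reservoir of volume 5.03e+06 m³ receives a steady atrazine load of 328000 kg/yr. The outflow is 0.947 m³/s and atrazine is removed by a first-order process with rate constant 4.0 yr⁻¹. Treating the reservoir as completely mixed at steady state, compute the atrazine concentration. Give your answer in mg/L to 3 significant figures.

Outflow Q = 0.947 m³/s × 3.156e+07 s/yr = 2.989e+07 m³/yr.
Steady-state CSTR mass balance: W = Q·C + k·V·C, so C = W/(Q + kV).
Q + kV = 2.989e+07 + 4.0·5.03e+06 = 5.001e+07 m³/yr.
C = 328000/5.001e+07 = 0.006559 kg/m³ = 6.559 mg/L.

6.56 mg/L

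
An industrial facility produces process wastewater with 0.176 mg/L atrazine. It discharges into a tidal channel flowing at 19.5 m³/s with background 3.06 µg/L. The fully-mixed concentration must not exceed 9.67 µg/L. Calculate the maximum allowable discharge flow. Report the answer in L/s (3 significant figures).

775 L/s

3.06 µg/L = 0.00306 mg/L.
9.67 µg/L = 0.00967 mg/L.
Mass balance at complete mixing: C_std·(Q_w + Q_r) = Q_w·C_e + Q_r·C_b.
Rearranging, Q_w = Q_r·(C_std − C_b)/(C_e − C_std) = 19.5·(0.00967 − 0.00306) / (0.176 − 0.00967) = 0.7749 m³/s.
= 774.9 L/s.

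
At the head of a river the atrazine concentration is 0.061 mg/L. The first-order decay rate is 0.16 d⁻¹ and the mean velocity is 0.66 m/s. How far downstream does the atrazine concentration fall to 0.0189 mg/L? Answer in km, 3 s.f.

From C = C₀·e^(−kt), t = ln(C₀/C)/k = ln(0.061/0.0189)/0.16 = 1.172/0.16 = 7.323 d.
Distance = v·t = 0.66 m/s × 6.327e+05 s = 4.176e+05 m = 417.6 km.

418 km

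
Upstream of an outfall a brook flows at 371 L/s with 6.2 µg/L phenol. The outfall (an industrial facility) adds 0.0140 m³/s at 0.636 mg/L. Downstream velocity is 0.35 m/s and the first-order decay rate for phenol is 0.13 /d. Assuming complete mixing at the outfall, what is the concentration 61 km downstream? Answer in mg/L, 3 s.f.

371 L/s = 0.371 m³/s.
6.2 µg/L = 0.0062 mg/L.
After complete mixing, C₀ = (0.014·0.636 + 0.371·0.0062) / 0.385 = 0.0291 mg/L.
Travel time t = 6.1e+04 m / 0.35 m/s = 1.743e+05 s = 2.017 d.
C = 0.0291·exp(−0.13·2.017) = 0.0291·0.7693 = 0.02239 mg/L.

0.0224 mg/L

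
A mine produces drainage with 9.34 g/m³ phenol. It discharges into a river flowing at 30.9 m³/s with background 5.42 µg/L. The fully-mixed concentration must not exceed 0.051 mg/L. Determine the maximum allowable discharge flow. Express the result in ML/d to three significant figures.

5.42 µg/L = 0.00542 mg/L.
Mass balance at complete mixing: C_std·(Q_w + Q_r) = Q_w·C_e + Q_r·C_b.
Rearranging, Q_w = Q_r·(C_std − C_b)/(C_e − C_std) = 30.9·(0.051 − 0.00542) / (9.34 − 0.051) = 0.1516 m³/s.
= 13.1 ML/d.

13.1 ML/d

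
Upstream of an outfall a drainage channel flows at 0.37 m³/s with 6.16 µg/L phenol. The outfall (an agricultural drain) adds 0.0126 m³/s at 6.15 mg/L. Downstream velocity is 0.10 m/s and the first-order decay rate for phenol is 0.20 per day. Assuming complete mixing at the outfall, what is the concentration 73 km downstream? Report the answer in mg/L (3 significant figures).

6.16 µg/L = 0.00616 mg/L.
After complete mixing, C₀ = (0.0126·6.15 + 0.37·0.00616) / 0.3826 = 0.2085 mg/L.
Travel time t = 7.3e+04 m / 0.10 m/s = 7.3e+05 s = 8.449 d.
C = 0.2085·exp(−0.20·8.449) = 0.2085·0.1846 = 0.03848 mg/L.

0.0385 mg/L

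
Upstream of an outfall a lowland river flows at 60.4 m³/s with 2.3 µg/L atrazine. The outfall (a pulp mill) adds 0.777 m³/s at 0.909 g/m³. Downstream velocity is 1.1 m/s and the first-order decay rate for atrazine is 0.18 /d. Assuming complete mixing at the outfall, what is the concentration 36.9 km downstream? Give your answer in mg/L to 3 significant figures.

2.3 µg/L = 0.0023 mg/L.
After complete mixing, C₀ = (0.777·0.909 + 60.4·0.0023) / 61.18 = 0.01382 mg/L.
Travel time t = 3.69e+04 m / 1.1 m/s = 3.355e+04 s = 0.3883 d.
C = 0.01382·exp(−0.18·0.3883) = 0.01382·0.9325 = 0.01288 mg/L.

0.0129 mg/L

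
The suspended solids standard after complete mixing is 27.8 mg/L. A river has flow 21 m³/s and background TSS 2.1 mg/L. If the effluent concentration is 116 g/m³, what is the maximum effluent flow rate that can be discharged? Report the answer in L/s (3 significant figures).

6120 L/s

Mass balance at complete mixing: C_std·(Q_w + Q_r) = Q_w·C_e + Q_r·C_b.
Rearranging, Q_w = Q_r·(C_std − C_b)/(C_e − C_std) = 21·(27.8 − 2.1) / (116 − 27.8) = 6.119 m³/s.
= 6119 L/s.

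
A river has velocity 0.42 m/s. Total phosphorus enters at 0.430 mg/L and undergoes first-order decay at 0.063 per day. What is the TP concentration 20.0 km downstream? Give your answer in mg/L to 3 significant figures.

Travel time t = 20.0 km / 0.42 m/s = 2e+04/0.42 = 4.762e+04 s = 0.5511 d.
First-order decay: C = 0.430·exp(−0.063·0.5511) = 0.430·0.9659 = 0.4153 mg/L.

0.415 mg/L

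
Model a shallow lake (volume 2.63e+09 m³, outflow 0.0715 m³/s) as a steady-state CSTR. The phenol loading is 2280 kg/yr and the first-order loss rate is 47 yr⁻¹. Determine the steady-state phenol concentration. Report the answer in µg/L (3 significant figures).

0.0184 µg/L

Outflow Q = 0.0715 m³/s × 3.156e+07 s/yr = 2.256e+06 m³/yr.
Steady-state CSTR mass balance: W = Q·C + k·V·C, so C = W/(Q + kV).
Q + kV = 2.256e+06 + 47·2.63e+09 = 1.236e+11 m³/yr.
C = 2280/1.236e+11 = 1.844e-08 kg/m³ = 1.844e-05 mg/L = 0.01844 µg/L.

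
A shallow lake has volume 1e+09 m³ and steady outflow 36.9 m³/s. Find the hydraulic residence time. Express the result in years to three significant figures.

0.859 yr

Q = 36.9 m³/s × 3.156e+07 s/yr = 1.164e+09 m³/yr.
Hydraulic residence time τ = V/Q = 1e+09/1.164e+09 = 0.8588 yr.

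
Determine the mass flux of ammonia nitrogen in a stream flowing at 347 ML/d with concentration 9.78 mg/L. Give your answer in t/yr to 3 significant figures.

1240 t/yr

347 ML/d = 4.016 m³/s.
Mass flux = Q·C = 4.016 m³/s × 9.78 g/m³ = 39.28 g/s.
= 39.28 g/s × 31.56 = 1240 t/yr.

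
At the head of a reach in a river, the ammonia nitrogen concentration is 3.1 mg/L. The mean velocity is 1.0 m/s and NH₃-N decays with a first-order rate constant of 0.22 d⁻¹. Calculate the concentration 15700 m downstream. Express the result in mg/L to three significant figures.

2.98 mg/L

Travel time t = 15700 m / 1.0 m/s = 1.57e+04/1.0 = 1.57e+04 s = 0.1817 d.
First-order decay: C = 3.1·exp(−0.22·0.1817) = 3.1·0.9608 = 2.979 mg/L.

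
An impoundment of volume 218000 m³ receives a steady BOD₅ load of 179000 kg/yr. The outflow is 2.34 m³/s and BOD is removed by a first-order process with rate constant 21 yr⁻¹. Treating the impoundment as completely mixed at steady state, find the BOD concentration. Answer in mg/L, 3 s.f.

Outflow Q = 2.34 m³/s × 3.156e+07 s/yr = 7.384e+07 m³/yr.
Steady-state CSTR mass balance: W = Q·C + k·V·C, so C = W/(Q + kV).
Q + kV = 7.384e+07 + 21·218000 = 7.842e+07 m³/yr.
C = 179000/7.842e+07 = 0.002282 kg/m³ = 2.282 mg/L.

2.28 mg/L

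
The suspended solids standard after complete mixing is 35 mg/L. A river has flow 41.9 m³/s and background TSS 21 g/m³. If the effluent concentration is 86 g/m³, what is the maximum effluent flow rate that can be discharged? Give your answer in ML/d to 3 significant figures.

994 ML/d

Mass balance at complete mixing: C_std·(Q_w + Q_r) = Q_w·C_e + Q_r·C_b.
Rearranging, Q_w = Q_r·(C_std − C_b)/(C_e − C_std) = 41.9·(35 − 21) / (86 − 35) = 11.5 m³/s.
= 993.8 ML/d.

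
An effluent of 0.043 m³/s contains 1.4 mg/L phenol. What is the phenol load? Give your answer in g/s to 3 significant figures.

Mass flux = Q·C = 0.043 m³/s × 1.4 g/m³ = 0.0602 g/s.

0.0602 g/s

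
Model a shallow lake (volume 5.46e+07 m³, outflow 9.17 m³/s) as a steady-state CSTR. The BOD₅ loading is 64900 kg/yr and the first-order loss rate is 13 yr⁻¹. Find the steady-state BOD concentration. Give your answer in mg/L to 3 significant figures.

0.0650 mg/L

Outflow Q = 9.17 m³/s × 3.156e+07 s/yr = 2.894e+08 m³/yr.
Steady-state CSTR mass balance: W = Q·C + k·V·C, so C = W/(Q + kV).
Q + kV = 2.894e+08 + 13·5.46e+07 = 9.992e+08 m³/yr.
C = 64900/9.992e+08 = 6.495e-05 kg/m³ = 0.06495 mg/L.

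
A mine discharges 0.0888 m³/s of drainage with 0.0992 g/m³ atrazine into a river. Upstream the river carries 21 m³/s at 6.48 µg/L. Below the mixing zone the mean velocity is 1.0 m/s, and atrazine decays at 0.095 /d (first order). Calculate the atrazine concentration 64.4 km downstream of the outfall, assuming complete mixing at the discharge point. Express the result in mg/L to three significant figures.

6.48 µg/L = 0.00648 mg/L.
After complete mixing, C₀ = (0.0888·0.0992 + 21·0.00648) / 21.09 = 0.00687 mg/L.
Travel time t = 6.44e+04 m / 1.0 m/s = 6.44e+04 s = 0.7454 d.
C = 0.00687·exp(−0.095·0.7454) = 0.00687·0.9316 = 0.006401 mg/L.

0.00640 mg/L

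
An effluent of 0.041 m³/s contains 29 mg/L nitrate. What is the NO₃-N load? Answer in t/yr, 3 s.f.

37.5 t/yr

Mass flux = Q·C = 0.041 m³/s × 29 g/m³ = 1.189 g/s.
= 1.189 g/s × 31.56 = 37.52 t/yr.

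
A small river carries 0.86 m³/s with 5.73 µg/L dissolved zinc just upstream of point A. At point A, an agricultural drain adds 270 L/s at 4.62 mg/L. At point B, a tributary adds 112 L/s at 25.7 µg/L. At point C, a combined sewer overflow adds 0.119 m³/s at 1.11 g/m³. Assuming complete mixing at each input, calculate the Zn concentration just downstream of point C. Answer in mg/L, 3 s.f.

1.02 mg/L

5.73 µg/L = 0.00573 mg/L.
270 L/s = 0.27 m³/s.
After input A: C = (0.86·0.00573 + 0.27·4.62) / 1.13 = 1.108 mg/L.
112 L/s = 0.112 m³/s.
25.7 µg/L = 0.0257 mg/L.
After input B: C = (1.13·1.108 + 0.112·0.0257) / 1.242 = 1.011 mg/L.
After input C: C = (1.242·1.011 + 0.119·1.11) / 1.361 = 1.019 mg/L.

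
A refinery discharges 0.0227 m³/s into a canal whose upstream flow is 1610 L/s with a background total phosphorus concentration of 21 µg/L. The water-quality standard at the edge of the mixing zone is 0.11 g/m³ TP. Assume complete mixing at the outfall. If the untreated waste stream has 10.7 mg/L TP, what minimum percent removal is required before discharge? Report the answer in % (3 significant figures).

40.0 %

1610 L/s = 1.61 m³/s.
21 µg/L = 0.021 mg/L.
Mass balance: 0.11·1.633 = 0.0227·Cₑ + 1.61·0.021.
Cₑ = (0.1796 − 0.03381) / 0.0227 = 6.422 mg/L.
Required removal = 1 − 6.422/10.7 = 39.98 %.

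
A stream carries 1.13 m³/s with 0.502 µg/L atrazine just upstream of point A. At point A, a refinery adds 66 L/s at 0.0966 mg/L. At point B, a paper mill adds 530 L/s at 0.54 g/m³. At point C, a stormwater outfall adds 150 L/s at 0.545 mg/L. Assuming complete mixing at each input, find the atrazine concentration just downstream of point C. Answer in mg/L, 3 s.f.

0.200 mg/L

0.502 µg/L = 0.000502 mg/L.
66 L/s = 0.066 m³/s.
After input A: C = (1.13·0.000502 + 0.066·0.0966) / 1.196 = 0.005805 mg/L.
530 L/s = 0.53 m³/s.
After input B: C = (1.196·0.005805 + 0.53·0.54) / 1.726 = 0.1698 mg/L.
150 L/s = 0.15 m³/s.
After input C: C = (1.726·0.1698 + 0.15·0.545) / 1.876 = 0.1998 mg/L.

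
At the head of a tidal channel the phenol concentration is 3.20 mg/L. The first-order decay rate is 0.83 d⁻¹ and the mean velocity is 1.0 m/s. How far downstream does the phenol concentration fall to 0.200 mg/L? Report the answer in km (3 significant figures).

From C = C₀·e^(−kt), t = ln(C₀/C)/k = ln(3.20/0.200)/0.83 = 2.773/0.83 = 3.34 d.
Distance = v·t = 1.0 m/s × 2.886e+05 s = 2.886e+05 m = 288.6 km.

289 km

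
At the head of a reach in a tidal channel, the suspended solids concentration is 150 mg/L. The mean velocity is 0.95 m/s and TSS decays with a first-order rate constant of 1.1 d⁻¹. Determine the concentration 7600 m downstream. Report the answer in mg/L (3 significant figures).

135 mg/L

Travel time t = 7600 m / 0.95 m/s = 7600/0.95 = 8000 s = 0.09259 d.
First-order decay: C = 150·exp(−1.1·0.09259) = 150·0.9032 = 135.5 mg/L.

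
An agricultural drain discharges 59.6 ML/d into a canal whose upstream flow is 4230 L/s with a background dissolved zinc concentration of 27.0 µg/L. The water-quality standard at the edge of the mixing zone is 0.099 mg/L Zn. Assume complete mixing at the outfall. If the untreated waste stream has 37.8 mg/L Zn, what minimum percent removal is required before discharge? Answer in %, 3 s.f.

59.6 ML/d = 0.6898 m³/s.
4230 L/s = 4.23 m³/s.
27.0 µg/L = 0.027 mg/L.
Mass balance: 0.099·4.92 = 0.6898·Cₑ + 4.23·0.027.
Cₑ = (0.4871 − 0.1142) / 0.6898 = 0.5405 mg/L.
Required removal = 1 − 0.5405/37.8 = 98.57 %.

98.6 %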